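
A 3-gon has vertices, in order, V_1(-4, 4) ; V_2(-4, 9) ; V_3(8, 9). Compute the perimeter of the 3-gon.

|V_1V_2| = √((0)² + (5)²) = √25 = 5
|V_2V_3| = √((12)² + (0)²) = √144 = 12
|V_3V_1| = √((-12)² + (-5)²) = √169 = 13
Perimeter = 5 + 12 + 13 = 30.

30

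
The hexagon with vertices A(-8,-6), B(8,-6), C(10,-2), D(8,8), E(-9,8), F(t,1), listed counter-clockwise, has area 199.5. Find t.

Write out the shoelace sum; only the two edges meeting at F involve t:
2·Area = [((-9)·1 − t·8) + (t·(-6) − (-8)·1)] + 372
       = -14·t + 371 = 399
⇒ t = -2.

-2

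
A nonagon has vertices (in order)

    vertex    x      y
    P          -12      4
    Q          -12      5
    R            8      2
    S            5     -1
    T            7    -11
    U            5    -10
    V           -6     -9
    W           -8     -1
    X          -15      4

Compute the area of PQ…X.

Cross-terms: -12, -64, -18, -48, -15, -105, -66, -47, -12  ⇒  Σ = -387
Area = |Σ|/2 = 193.5.

193.5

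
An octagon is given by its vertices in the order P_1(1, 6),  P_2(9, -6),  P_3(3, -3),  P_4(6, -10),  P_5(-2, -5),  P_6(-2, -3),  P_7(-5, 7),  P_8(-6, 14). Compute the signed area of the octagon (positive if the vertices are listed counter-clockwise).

Σ = (-60) + (-9) + (-12) + (-50) + (-4) + (-29) + (-28) + (-50) = -242
Signed area = Σ/2 = -121 (negative ⇒ clockwise traversal).

-121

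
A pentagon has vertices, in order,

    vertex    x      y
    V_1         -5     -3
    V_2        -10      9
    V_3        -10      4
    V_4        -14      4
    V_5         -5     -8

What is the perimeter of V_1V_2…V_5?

42

|V_1V_2| = √((-5)² + (12)²) = √169 = 13
|V_2V_3| = √((0)² + (-5)²) = √25 = 5
|V_3V_4| = √((-4)² + (0)²) = √16 = 4
|V_4V_5| = √((9)² + (-12)²) = √225 = 15
|V_5V_1| = √((0)² + (5)²) = √25 = 5
Perimeter = 13 + 5 + 4 + 15 + 5 = 42.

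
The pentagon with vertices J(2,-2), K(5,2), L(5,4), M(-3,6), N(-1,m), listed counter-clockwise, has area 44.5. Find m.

The doubled signed area Σ (x_i y_{i+1} − x_{i+1} y_i) is linear in m.
With m=0 it equals 74; the coefficient of m is -5 (from the two edges through N).
So -5·m + 74 = 2·44.5 = 89 ⇒ m = -3.

-3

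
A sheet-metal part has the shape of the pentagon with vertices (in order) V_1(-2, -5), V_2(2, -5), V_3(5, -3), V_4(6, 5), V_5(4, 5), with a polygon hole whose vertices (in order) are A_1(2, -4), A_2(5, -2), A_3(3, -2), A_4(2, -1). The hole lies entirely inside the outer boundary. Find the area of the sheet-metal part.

Outer boundary:
Σ = (20) + (19) + (43) + (10) + (-10) = 82
Area = |Σ|/2 = 41.
Hole:
Σ = (16) + (-4) + (1) + (-6) = 7
Area = |Σ|/2 = 3.5.
Net area = 41 − 3.5 = 37.5.

37.5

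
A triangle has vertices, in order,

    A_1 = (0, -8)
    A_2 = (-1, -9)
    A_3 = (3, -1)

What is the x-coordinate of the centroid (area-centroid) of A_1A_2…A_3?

Apply the shoelace (surveyor's) formula. First the cross-terms c_i = x_i·y_{i+1} − x_{i+1}·y_i:
  -8, 28, -24  ⇒  2A = -4, A = -2.
Then Σ (x_i + x_{i+1})·c_i = -8, so x̄ = -8 / (6·(-2)) = 2/3.

2/3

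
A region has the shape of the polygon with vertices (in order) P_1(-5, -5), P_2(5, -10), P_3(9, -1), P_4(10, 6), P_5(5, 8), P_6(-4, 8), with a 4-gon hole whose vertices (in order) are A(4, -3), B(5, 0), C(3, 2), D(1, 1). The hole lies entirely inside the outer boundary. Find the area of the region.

Outer boundary:
P_1→P_2: (-5)(-10) − (5)(-5) = 75
P_2→P_3: (5)(-1) − (9)(-10) = 85
P_3→P_4: (9)(6) − (10)(-1) = 64
P_4→P_5: (10)(8) − (5)(6) = 50
P_5→P_6: (5)(8) − (-4)(8) = 72
P_6→P_1: (-4)(-5) − (-5)(8) = 60
Σ = 406
Area = |Σ|/2 = 203.
Hole:
Apply the shoelace (surveyor's) formula: 2A = Σ (x_i·y_{i+1} − x_{i+1}·y_i), indices taken mod 4.
A→B: (4)(0) − (5)(-3) = 15
B→C: (5)(2) − (3)(0) = 10
C→D: (3)(1) − (1)(2) = 1
D→A: (1)(-3) − (4)(1) = -7
Σ = 19
Area = |Σ|/2 = 9.5.
Net area = 203 − 9.5 = 193.5.

193.5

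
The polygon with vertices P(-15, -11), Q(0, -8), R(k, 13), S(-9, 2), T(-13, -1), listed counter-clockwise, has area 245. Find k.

9

Write out the shoelace sum; only the two edges meeting at R involve k:
2·Area = [(0·13 − k·(-8)) + (k·2 − (-9)·13)] + 283
       = 10·k + 400 = 490
⇒ k = 9.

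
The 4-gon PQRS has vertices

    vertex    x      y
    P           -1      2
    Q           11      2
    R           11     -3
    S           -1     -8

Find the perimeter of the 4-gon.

40

|PQ| = √((12)² + (0)²) = √144 = 12
|QR| = √((0)² + (-5)²) = √25 = 5
|RS| = √((-12)² + (-5)²) = √169 = 13
|SP| = √((0)² + (10)²) = √100 = 10
Perimeter = 12 + 5 + 13 + 10 = 40.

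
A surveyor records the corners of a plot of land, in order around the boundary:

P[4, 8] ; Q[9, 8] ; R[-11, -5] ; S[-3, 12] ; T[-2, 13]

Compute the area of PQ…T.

Apply Gauss's area formula: 2A = Σ (x_i·y_{i+1} − x_{i+1}·y_i), indices taken mod 5.
Σ = (-40) + (43) + (-147) + (-15) + (-68) = -227
Area = |Σ|/2 = 113.5.

113.5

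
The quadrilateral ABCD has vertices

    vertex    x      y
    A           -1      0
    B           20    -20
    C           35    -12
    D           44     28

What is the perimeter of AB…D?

|AB| = √((21)² + (-20)²) = √841 = 29
|BC| = √((15)² + (8)²) = √289 = 17
|CD| = √((9)² + (40)²) = √1681 = 41
|DA| = √((-45)² + (-28)²) = √2809 = 53
Perimeter = 29 + 17 + 41 + 53 = 140.

140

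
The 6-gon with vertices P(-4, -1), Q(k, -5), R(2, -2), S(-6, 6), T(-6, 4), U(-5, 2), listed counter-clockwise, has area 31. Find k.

Write out the shoelace sum; only the two edges meeting at Q involve k:
2·Area = [((-4)·(-5) − k·(-1)) + (k·(-2) − 2·(-5))] + 33
       = -1·k + 63 = 62
⇒ k = 1.

1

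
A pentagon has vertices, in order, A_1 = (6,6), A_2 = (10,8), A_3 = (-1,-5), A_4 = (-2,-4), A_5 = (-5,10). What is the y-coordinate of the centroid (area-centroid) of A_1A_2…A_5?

Apply the shoelace formula. First the cross-terms c_i = x_i·y_{i+1} − x_{i+1}·y_i:
  -12, -42, -6, -40, -90  ⇒  2A = -190, A = -95.
Then Σ (y_i + y_{i+1})·c_i = -1920, so ȳ = -1920 / (6·(-95)) = 64/19.

64/19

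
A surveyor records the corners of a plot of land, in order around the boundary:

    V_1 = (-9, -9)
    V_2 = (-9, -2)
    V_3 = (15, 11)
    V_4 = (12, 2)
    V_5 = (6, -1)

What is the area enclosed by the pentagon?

Σ = (-63) + (-69) + (-102) + (-24) + (-63) = -321
Area = |Σ|/2 = 160.5.

160.5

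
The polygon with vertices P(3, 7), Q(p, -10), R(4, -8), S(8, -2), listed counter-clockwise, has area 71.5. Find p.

-1

The doubled signed area Σ (x_i y_{i+1} − x_{i+1} y_i) is linear in p.
With p=0 it equals 128; the coefficient of p is -15 (from the two edges through Q).
So -15·p + 128 = 2·71.5 = 143 ⇒ p = -1.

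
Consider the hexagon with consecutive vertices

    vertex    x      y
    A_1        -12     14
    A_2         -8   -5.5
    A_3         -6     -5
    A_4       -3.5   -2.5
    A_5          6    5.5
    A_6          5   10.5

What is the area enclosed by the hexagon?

A_1→A_2: (-12)(-5.5) − (-8)(14) = 178
A_2→A_3: (-8)(-5) − (-6)(-5.5) = 7
A_3→A_4: (-6)(-2.5) − (-3.5)(-5) = -2.5
A_4→A_5: (-3.5)(5.5) − (6)(-2.5) = -4.25
A_5→A_6: (6)(10.5) − (5)(5.5) = 35.5
A_6→A_1: (5)(14) − (-12)(10.5) = 196
Σ = 409.75
Area = |Σ|/2 = 204.875.

204.875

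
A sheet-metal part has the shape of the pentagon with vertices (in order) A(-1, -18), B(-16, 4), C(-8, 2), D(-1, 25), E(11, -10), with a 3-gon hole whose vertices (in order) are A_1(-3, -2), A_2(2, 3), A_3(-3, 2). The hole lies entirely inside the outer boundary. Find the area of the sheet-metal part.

471.5

Outer boundary:
Apply the surveyor's formula: 2A = Σ (x_i·y_{i+1} − x_{i+1}·y_i), indices taken mod 5.
A→B: (-1)(4) − (-16)(-18) = -292
B→C: (-16)(2) − (-8)(4) = 0
C→D: (-8)(25) − (-1)(2) = -198
D→E: (-1)(-10) − (11)(25) = -265
E→A: (11)(-18) − (-1)(-10) = -208
Σ = -963
Area = |Σ|/2 = 481.5.
Hole:
Apply the shoelace formula: 2A = Σ (x_i·y_{i+1} − x_{i+1}·y_i), indices taken mod 3.
A_1→A_2: (-3)(3) − (2)(-2) = -5
A_2→A_3: (2)(2) − (-3)(3) = 13
A_3→A_1: (-3)(-2) − (-3)(2) = 12
Σ = 20
Area = |Σ|/2 = 10.
Net area = 481.5 − 10 = 471.5.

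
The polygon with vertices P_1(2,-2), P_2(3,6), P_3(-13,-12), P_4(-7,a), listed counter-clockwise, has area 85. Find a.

The doubled signed area Σ (x_i y_{i+1} − x_{i+1} y_i) is linear in a.
With a=0 it equals -10; the coefficient of a is -15 (from the two edges through P_4).
So -15·a + -10 = 2·85 = 170 ⇒ a = -12.

-12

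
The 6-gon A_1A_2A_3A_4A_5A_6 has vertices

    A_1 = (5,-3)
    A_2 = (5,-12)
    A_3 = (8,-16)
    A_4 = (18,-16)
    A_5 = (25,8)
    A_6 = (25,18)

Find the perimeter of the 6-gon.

|A_1A_2| = √((0)² + (-9)²) = √81 = 9
|A_2A_3| = √((3)² + (-4)²) = √25 = 5
|A_3A_4| = √((10)² + (0)²) = √100 = 10
|A_4A_5| = √((7)² + (24)²) = √625 = 25
|A_5A_6| = √((0)² + (10)²) = √100 = 10
|A_6A_1| = √((-20)² + (-21)²) = √841 = 29
Perimeter = 9 + 5 + 10 + 25 + 10 + 29 = 88.

88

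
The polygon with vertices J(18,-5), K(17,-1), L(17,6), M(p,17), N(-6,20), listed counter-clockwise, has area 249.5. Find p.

18

Write out the shoelace sum; only the two edges meeting at M involve p:
2·Area = [(17·17 − p·6) + (p·20 − (-6)·17)] + -144
       = 14·p + 247 = 499
⇒ p = 18.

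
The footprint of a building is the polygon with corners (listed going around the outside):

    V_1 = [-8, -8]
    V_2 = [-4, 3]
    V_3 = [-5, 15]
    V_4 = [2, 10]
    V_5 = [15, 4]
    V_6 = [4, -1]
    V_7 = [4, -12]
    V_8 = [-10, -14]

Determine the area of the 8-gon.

Σ = (-56) + (-45) + (-80) + (-142) + (-31) + (-44) + (-176) + (-32) = -606
Area = |Σ|/2 = 303.

303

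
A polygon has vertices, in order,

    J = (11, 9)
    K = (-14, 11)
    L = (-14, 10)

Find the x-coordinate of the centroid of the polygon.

Apply the shoelace formula. First the cross-terms c_i = x_i·y_{i+1} − x_{i+1}·y_i:
  247, 14, -236  ⇒  2A = 25, A = 12.5.
Then Σ (x_i + x_{i+1})·c_i = -425, so x̄ = -425 / (6·12.5) = -17/3.

-17/3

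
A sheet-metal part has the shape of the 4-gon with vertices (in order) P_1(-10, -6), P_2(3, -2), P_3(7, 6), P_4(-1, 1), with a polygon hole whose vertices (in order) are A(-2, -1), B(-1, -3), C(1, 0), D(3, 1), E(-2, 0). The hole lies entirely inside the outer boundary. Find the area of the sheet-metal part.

43

Outer boundary:
Cross-terms: 38, 32, 13, 16  ⇒  Σ = 99
Area = |Σ|/2 = 49.5.
Hole:
Apply Gauss's area formula: 2A = Σ (x_i·y_{i+1} − x_{i+1}·y_i), indices taken mod 5.
Σ = (5) + (3) + (1) + (2) + (2) = 13
Area = |Σ|/2 = 6.5.
Net area = 49.5 − 6.5 = 43.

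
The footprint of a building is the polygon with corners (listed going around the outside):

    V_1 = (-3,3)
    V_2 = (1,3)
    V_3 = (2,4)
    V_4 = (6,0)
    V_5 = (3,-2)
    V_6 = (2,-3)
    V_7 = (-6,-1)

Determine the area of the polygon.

48

Σ = (-12) + (-2) + (-24) + (-12) + (-5) + (-20) + (-21) = -96
Area = |Σ|/2 = 48.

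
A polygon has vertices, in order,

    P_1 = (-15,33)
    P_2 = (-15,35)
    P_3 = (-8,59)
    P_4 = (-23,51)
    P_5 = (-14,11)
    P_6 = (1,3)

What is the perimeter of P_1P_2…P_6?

|P_1P_2| = √((0)² + (2)²) = √4 = 2
|P_2P_3| = √((7)² + (24)²) = √625 = 25
|P_3P_4| = √((-15)² + (-8)²) = √289 = 17
|P_4P_5| = √((9)² + (-40)²) = √1681 = 41
|P_5P_6| = √((15)² + (-8)²) = √289 = 17
|P_6P_1| = √((-16)² + (30)²) = √1156 = 34
Perimeter = 2 + 25 + 17 + 41 + 17 + 34 = 136.

136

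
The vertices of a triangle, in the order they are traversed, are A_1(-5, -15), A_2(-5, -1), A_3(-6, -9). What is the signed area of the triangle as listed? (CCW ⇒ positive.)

7

Apply the shoelace (surveyor's) formula: 2A = Σ (x_i·y_{i+1} − x_{i+1}·y_i), indices taken mod 3.
Σ = (-70) + (39) + (45) = 14
Signed area = Σ/2 = 7 (positive ⇒ counter-clockwise traversal).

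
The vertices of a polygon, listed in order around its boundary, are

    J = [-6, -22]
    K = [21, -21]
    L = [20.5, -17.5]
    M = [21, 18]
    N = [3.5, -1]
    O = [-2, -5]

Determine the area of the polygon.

Apply Gauss's area formula: 2A = Σ (x_i·y_{i+1} − x_{i+1}·y_i), indices taken mod 6.
Cross-terms: 588, 63, 736.5, -84, -19.5, 14  ⇒  Σ = 1298
Area = |Σ|/2 = 649.

649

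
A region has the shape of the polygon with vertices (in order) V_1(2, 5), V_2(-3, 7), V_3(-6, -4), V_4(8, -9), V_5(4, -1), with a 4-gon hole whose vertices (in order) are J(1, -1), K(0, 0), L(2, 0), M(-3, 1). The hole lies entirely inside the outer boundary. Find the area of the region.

107.5

Outer boundary:
V_1→V_2: (2)(7) − (-3)(5) = 29
V_2→V_3: (-3)(-4) − (-6)(7) = 54
V_3→V_4: (-6)(-9) − (8)(-4) = 86
V_4→V_5: (8)(-1) − (4)(-9) = 28
V_5→V_1: (4)(5) − (2)(-1) = 22
Σ = 219
Area = |Σ|/2 = 109.5.
Hole:
Σ = (0) + (0) + (2) + (2) = 4
Area = |Σ|/2 = 2.
Net area = 109.5 − 2 = 107.5.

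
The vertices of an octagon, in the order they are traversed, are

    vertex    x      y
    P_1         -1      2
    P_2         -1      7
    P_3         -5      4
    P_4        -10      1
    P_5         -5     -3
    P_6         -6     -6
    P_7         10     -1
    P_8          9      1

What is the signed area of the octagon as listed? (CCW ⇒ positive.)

106

P_1→P_2: (-1)(7) − (-1)(2) = -5
P_2→P_3: (-1)(4) − (-5)(7) = 31
P_3→P_4: (-5)(1) − (-10)(4) = 35
P_4→P_5: (-10)(-3) − (-5)(1) = 35
P_5→P_6: (-5)(-6) − (-6)(-3) = 12
P_6→P_7: (-6)(-1) − (10)(-6) = 66
P_7→P_8: (10)(1) − (9)(-1) = 19
P_8→P_1: (9)(2) − (-1)(1) = 19
Σ = 212
Signed area = Σ/2 = 106 (positive ⇒ counter-clockwise traversal).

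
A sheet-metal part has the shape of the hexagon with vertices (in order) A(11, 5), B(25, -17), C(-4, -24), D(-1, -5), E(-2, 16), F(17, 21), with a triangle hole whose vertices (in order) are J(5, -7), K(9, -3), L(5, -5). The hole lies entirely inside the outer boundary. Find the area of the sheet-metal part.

731

Outer boundary:
Σ = (-312) + (-668) + (-4) + (-26) + (-314) + (-146) = -1470
Area = |Σ|/2 = 735.
Hole:
Apply Gauss's area formula: 2A = Σ (x_i·y_{i+1} − x_{i+1}·y_i), indices taken mod 3.
Cross-terms: 48, -30, -10  ⇒  Σ = 8
Area = |Σ|/2 = 4.
Net area = 735 − 4 = 731.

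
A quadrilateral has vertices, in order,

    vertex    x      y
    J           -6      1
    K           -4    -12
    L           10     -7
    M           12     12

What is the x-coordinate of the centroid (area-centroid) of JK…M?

10/3

Apply the shoelace (surveyor's) formula. First the cross-terms c_i = x_i·y_{i+1} − x_{i+1}·y_i:
  76, 148, 204, 84  ⇒  2A = 512, A = 256.
Then Σ (x_i + x_{i+1})·c_i = 5120, so x̄ = 5120 / (6·256) = 10/3.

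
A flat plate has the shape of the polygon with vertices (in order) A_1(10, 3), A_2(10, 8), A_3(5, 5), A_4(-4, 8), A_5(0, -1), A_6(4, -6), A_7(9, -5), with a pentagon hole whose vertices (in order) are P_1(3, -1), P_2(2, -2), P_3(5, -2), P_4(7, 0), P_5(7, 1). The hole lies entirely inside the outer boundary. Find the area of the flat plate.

113

Outer boundary:
Apply the surveyor's formula: 2A = Σ (x_i·y_{i+1} − x_{i+1}·y_i), indices taken mod 7.
Cross-terms: 50, 10, 60, 4, 4, 34, 77  ⇒  Σ = 239
Area = |Σ|/2 = 119.5.
Hole:
Σ = (-4) + (6) + (14) + (7) + (-10) = 13
Area = |Σ|/2 = 6.5.
Net area = 119.5 − 6.5 = 113.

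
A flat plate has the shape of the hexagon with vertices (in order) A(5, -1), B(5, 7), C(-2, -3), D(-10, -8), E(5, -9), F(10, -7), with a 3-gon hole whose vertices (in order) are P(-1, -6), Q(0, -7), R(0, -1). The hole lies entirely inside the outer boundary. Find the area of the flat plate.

114.5

Outer boundary:
Apply Gauss's area formula: 2A = Σ (x_i·y_{i+1} − x_{i+1}·y_i), indices taken mod 6.
Σ = (40) + (-1) + (-14) + (130) + (55) + (25) = 235
Area = |Σ|/2 = 117.5.
Hole:
Σ = (7) + (0) + (-1) = 6
Area = |Σ|/2 = 3.
Net area = 117.5 − 3 = 114.5.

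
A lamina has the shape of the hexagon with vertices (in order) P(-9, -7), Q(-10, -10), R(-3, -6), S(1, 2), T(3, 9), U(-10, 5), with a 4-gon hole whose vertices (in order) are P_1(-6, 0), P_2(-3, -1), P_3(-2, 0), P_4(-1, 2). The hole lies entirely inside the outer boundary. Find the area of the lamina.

130.5

Outer boundary:
Apply Gauss's area formula: 2A = Σ (x_i·y_{i+1} − x_{i+1}·y_i), indices taken mod 6.
Σ = (20) + (30) + (0) + (3) + (105) + (115) = 273
Area = |Σ|/2 = 136.5.
Hole:
Cross-terms: 6, -2, -4, 12  ⇒  Σ = 12
Area = |Σ|/2 = 6.
Net area = 136.5 − 6 = 130.5.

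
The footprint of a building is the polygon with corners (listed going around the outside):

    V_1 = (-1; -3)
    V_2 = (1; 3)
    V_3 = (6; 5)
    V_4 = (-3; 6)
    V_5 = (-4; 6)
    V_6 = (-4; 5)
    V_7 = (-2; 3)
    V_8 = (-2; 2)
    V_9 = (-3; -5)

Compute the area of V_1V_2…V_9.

Σ = (0) + (-13) + (51) + (6) + (4) + (-2) + (2) + (16) + (4) = 68
Area = |Σ|/2 = 34.

34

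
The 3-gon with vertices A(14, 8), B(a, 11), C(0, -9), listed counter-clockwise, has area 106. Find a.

The doubled signed area Σ (x_i y_{i+1} − x_{i+1} y_i) is linear in a.
With a=0 it equals 280; the coefficient of a is -17 (from the two edges through B).
So -17·a + 280 = 2·106 = 212 ⇒ a = 4.

4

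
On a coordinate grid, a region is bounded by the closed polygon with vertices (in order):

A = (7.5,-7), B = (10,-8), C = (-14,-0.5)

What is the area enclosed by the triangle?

2.625

Apply the surveyor's formula: 2A = Σ (x_i·y_{i+1} − x_{i+1}·y_i), indices taken mod 3.
Σ = (10) + (-117) + (101.75) = -5.25
Area = |Σ|/2 = 2.625.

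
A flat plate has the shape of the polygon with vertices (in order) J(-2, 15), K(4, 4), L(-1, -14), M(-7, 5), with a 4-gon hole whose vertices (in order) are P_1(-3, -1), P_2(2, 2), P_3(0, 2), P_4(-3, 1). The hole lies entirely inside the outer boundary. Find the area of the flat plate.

153

Outer boundary:
J→K: (-2)(4) − (4)(15) = -68
K→L: (4)(-14) − (-1)(4) = -52
L→M: (-1)(5) − (-7)(-14) = -103
M→J: (-7)(15) − (-2)(5) = -95
Σ = -318
Area = |Σ|/2 = 159.
Hole:
Apply the surveyor's formula: 2A = Σ (x_i·y_{i+1} − x_{i+1}·y_i), indices taken mod 4.
Σ = (-4) + (4) + (6) + (6) = 12
Area = |Σ|/2 = 6.
Net area = 159 − 6 = 153.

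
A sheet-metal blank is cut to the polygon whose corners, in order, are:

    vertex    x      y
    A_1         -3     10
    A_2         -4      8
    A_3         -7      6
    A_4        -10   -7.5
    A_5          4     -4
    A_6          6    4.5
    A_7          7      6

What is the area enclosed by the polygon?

182.5

Apply the shoelace (surveyor's) formula: 2A = Σ (x_i·y_{i+1} − x_{i+1}·y_i), indices taken mod 7.
Σ = (16) + (32) + (112.5) + (70) + (42) + (4.5) + (88) = 365
Area = |Σ|/2 = 182.5.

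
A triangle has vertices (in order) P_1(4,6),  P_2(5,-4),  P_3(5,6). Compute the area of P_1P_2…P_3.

Apply Gauss's area formula: 2A = Σ (x_i·y_{i+1} − x_{i+1}·y_i), indices taken mod 3.
Σ = (-46) + (50) + (6) = 10
Area = |Σ|/2 = 5.

5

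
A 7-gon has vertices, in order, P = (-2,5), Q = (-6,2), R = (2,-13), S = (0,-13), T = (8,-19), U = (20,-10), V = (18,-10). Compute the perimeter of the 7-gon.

|PQ| = √((-4)² + (-3)²) = √25 = 5
|QR| = √((8)² + (-15)²) = √289 = 17
|RS| = √((-2)² + (0)²) = √4 = 2
|ST| = √((8)² + (-6)²) = √100 = 10
|TU| = √((12)² + (9)²) = √225 = 15
|UV| = √((-2)² + (0)²) = √4 = 2
|VP| = √((-20)² + (15)²) = √625 = 25
Perimeter = 5 + 17 + 2 + 10 + 15 + 2 + 25 = 76.

76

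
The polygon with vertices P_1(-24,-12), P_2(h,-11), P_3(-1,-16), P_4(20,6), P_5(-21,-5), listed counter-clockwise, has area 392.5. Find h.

-15

Write out the shoelace sum; only the two edges meeting at P_2 involve h:
2·Area = [((-24)·(-11) − h·(-12)) + (h·(-16) − (-1)·(-11))] + 472
       = -4·h + 725 = 785
⇒ h = -15.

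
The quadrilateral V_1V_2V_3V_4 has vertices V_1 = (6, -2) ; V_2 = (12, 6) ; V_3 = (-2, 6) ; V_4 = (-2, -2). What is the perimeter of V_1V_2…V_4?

40

|V_1V_2| = √((6)² + (8)²) = √100 = 10
|V_2V_3| = √((-14)² + (0)²) = √196 = 14
|V_3V_4| = √((0)² + (-8)²) = √64 = 8
|V_4V_1| = √((8)² + (0)²) = √64 = 8
Perimeter = 10 + 14 + 8 + 8 = 40.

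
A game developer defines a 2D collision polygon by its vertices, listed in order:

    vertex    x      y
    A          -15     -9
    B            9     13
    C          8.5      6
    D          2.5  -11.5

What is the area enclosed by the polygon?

Apply the surveyor's formula: 2A = Σ (x_i·y_{i+1} − x_{i+1}·y_i), indices taken mod 4.
A→B: (-15)(13) − (9)(-9) = -114
B→C: (9)(6) − (8.5)(13) = -56.5
C→D: (8.5)(-11.5) − (2.5)(6) = -112.75
D→A: (2.5)(-9) − (-15)(-11.5) = -195
Σ = -478.25
Area = |Σ|/2 = 239.125.

239.125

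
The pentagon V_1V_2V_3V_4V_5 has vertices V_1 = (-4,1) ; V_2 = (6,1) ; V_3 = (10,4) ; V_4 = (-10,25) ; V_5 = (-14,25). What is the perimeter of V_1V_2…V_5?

|V_1V_2| = √((10)² + (0)²) = √100 = 10
|V_2V_3| = √((4)² + (3)²) = √25 = 5
|V_3V_4| = √((-20)² + (21)²) = √841 = 29
|V_4V_5| = √((-4)² + (0)²) = √16 = 4
|V_5V_1| = √((10)² + (-24)²) = √676 = 26
Perimeter = 10 + 5 + 29 + 4 + 26 = 74.

74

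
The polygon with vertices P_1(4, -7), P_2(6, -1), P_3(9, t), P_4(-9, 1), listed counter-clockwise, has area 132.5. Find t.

Write out the shoelace sum; only the two edges meeting at P_3 involve t:
2·Area = [(6·t − 9·(-1)) + (9·1 − (-9)·t)] + 97
       = 15·t + 115 = 265
⇒ t = 10.

10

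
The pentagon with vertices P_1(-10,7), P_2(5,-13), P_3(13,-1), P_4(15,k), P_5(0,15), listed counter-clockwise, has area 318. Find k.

The doubled signed area Σ (x_i y_{i+1} − x_{i+1} y_i) is linear in k.
With k=0 it equals 649; the coefficient of k is 13 (from the two edges through P_4).
So 13·k + 649 = 2·318 = 636 ⇒ k = -1.

-1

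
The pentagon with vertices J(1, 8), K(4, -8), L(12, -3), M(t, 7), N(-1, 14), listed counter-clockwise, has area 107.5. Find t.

The doubled signed area Σ (x_i y_{i+1} − x_{i+1} y_i) is linear in t.
With t=0 it equals 113; the coefficient of t is 17 (from the two edges through M).
So 17·t + 113 = 2·107.5 = 215 ⇒ t = 6.

6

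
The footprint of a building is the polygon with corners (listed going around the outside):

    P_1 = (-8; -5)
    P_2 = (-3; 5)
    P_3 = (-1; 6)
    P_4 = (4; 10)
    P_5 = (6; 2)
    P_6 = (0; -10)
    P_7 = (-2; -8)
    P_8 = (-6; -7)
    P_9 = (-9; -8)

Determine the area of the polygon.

151

Cross-terms: -55, -13, -34, -52, -60, -20, -34, -15, -19  ⇒  Σ = -302
Area = |Σ|/2 = 151.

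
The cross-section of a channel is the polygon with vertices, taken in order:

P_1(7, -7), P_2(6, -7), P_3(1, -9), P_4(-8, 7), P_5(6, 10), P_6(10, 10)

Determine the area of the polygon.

210.5

Apply the shoelace (surveyor's) formula: 2A = Σ (x_i·y_{i+1} − x_{i+1}·y_i), indices taken mod 6.
Σ = (-7) + (-47) + (-65) + (-122) + (-40) + (-140) = -421
Area = |Σ|/2 = 210.5.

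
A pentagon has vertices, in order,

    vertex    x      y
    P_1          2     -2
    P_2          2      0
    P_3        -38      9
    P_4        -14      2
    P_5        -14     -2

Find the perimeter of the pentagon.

88

|P_1P_2| = √((0)² + (2)²) = √4 = 2
|P_2P_3| = √((-40)² + (9)²) = √1681 = 41
|P_3P_4| = √((24)² + (-7)²) = √625 = 25
|P_4P_5| = √((0)² + (-4)²) = √16 = 4
|P_5P_1| = √((16)² + (0)²) = √256 = 16
Perimeter = 2 + 41 + 25 + 4 + 16 = 88.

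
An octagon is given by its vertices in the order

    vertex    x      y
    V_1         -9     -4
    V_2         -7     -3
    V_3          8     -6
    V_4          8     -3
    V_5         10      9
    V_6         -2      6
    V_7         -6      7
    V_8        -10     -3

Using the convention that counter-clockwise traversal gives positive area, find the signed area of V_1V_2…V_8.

196

Cross-terms: -1, 66, 24, 102, 78, 22, 88, 13  ⇒  Σ = 392
Signed area = Σ/2 = 196 (positive ⇒ counter-clockwise traversal).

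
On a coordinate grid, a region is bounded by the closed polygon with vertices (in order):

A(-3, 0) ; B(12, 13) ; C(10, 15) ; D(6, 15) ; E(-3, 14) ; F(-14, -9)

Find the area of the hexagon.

198

Apply Gauss's area formula: 2A = Σ (x_i·y_{i+1} − x_{i+1}·y_i), indices taken mod 6.
A→B: (-3)(13) − (12)(0) = -39
B→C: (12)(15) − (10)(13) = 50
C→D: (10)(15) − (6)(15) = 60
D→E: (6)(14) − (-3)(15) = 129
E→F: (-3)(-9) − (-14)(14) = 223
F→A: (-14)(0) − (-3)(-9) = -27
Σ = 396
Area = |Σ|/2 = 198.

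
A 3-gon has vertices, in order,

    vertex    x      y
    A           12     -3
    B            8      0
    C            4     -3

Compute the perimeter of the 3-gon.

18

|AB| = √((-4)² + (3)²) = √25 = 5
|BC| = √((-4)² + (-3)²) = √25 = 5
|CA| = √((8)² + (0)²) = √64 = 8
Perimeter = 5 + 5 + 8 = 18.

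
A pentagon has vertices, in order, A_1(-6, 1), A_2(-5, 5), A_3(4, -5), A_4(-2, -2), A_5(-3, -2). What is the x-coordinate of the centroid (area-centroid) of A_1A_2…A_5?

Apply the shoelace formula. First the cross-terms c_i = x_i·y_{i+1} − x_{i+1}·y_i:
  -25, 5, -18, -2, -15  ⇒  2A = -55, A = -27.5.
Then Σ (x_i + x_{i+1})·c_i = 379, so x̄ = 379 / (6·(-27.5)) = -379/165.

-379/165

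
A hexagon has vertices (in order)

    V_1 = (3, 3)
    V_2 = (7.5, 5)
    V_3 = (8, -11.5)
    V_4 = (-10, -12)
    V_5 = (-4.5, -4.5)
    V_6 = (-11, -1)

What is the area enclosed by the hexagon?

Apply Gauss's area formula: 2A = Σ (x_i·y_{i+1} − x_{i+1}·y_i), indices taken mod 6.
Σ = (-7.5) + (-126.25) + (-211) + (-9) + (-45) + (-30) = -428.75
Area = |Σ|/2 = 214.375.

214.375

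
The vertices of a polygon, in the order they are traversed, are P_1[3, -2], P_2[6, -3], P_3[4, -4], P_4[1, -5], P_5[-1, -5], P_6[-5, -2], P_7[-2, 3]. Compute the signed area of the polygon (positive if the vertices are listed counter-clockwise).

Apply the shoelace (surveyor's) formula: 2A = Σ (x_i·y_{i+1} − x_{i+1}·y_i), indices taken mod 7.
P_1→P_2: (3)(-3) − (6)(-2) = 3
P_2→P_3: (6)(-4) − (4)(-3) = -12
P_3→P_4: (4)(-5) − (1)(-4) = -16
P_4→P_5: (1)(-5) − (-1)(-5) = -10
P_5→P_6: (-1)(-2) − (-5)(-5) = -23
P_6→P_7: (-5)(3) − (-2)(-2) = -19
P_7→P_1: (-2)(-2) − (3)(3) = -5
Σ = -82
Signed area = Σ/2 = -41 (negative ⇒ clockwise traversal).

-41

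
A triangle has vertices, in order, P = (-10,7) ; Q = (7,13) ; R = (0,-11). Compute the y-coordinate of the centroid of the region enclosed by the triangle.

3

Apply the surveyor's formula. First the cross-terms c_i = x_i·y_{i+1} − x_{i+1}·y_i:
  -179, -77, -110  ⇒  2A = -366, A = -183.
Then Σ (y_i + y_{i+1})·c_i = -3294, so ȳ = -3294 / (6·(-183)) = 3.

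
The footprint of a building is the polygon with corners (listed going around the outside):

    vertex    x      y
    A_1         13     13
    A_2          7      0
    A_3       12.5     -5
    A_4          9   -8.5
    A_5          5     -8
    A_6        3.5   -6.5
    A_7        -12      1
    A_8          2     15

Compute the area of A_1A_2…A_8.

323.375

Apply the shoelace formula: 2A = Σ (x_i·y_{i+1} − x_{i+1}·y_i), indices taken mod 8.
A_1→A_2: (13)(0) − (7)(13) = -91
A_2→A_3: (7)(-5) − (12.5)(0) = -35
A_3→A_4: (12.5)(-8.5) − (9)(-5) = -61.25
A_4→A_5: (9)(-8) − (5)(-8.5) = -29.5
A_5→A_6: (5)(-6.5) − (3.5)(-8) = -4.5
A_6→A_7: (3.5)(1) − (-12)(-6.5) = -74.5
A_7→A_8: (-12)(15) − (2)(1) = -182
A_8→A_1: (2)(13) − (13)(15) = -169
Σ = -646.75
Area = |Σ|/2 = 323.375.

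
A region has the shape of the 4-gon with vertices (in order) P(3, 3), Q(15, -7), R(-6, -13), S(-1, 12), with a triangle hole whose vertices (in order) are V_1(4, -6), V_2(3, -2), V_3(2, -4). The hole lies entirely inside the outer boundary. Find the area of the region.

Outer boundary:
Apply Gauss's area formula: 2A = Σ (x_i·y_{i+1} − x_{i+1}·y_i), indices taken mod 4.
P→Q: (3)(-7) − (15)(3) = -66
Q→R: (15)(-13) − (-6)(-7) = -237
R→S: (-6)(12) − (-1)(-13) = -85
S→P: (-1)(3) − (3)(12) = -39
Σ = -427
Area = |Σ|/2 = 213.5.
Hole:
Σ = (10) + (-8) + (4) = 6
Area = |Σ|/2 = 3.
Net area = 213.5 − 3 = 210.5.

210.5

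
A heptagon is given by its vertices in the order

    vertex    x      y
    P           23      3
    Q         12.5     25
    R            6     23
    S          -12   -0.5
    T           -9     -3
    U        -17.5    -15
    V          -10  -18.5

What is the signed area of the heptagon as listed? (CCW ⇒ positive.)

Apply the shoelace formula: 2A = Σ (x_i·y_{i+1} − x_{i+1}·y_i), indices taken mod 7.
Σ = (537.5) + (137.5) + (273) + (31.5) + (82.5) + (173.75) + (395.5) = 1631.25
Signed area = Σ/2 = 815.625 (positive ⇒ counter-clockwise traversal).

815.625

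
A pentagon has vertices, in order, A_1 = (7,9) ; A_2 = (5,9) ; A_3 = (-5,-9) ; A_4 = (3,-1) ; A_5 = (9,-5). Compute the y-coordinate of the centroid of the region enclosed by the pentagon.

1.05

Apply the shoelace formula. First the cross-terms c_i = x_i·y_{i+1} − x_{i+1}·y_i:
  18, 0, 32, -6, 116  ⇒  2A = 160, A = 80.
Then Σ (y_i + y_{i+1})·c_i = 504, so ȳ = 504 / (6·80) = 1.05.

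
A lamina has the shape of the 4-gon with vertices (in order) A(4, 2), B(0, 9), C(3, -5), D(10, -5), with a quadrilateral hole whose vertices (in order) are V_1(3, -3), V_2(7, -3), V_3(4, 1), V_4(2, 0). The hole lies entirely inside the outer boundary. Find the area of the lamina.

30.5

Outer boundary:
Cross-terms: 36, -27, 35, 40  ⇒  Σ = 84
Area = |Σ|/2 = 42.
Hole:
Apply Gauss's area formula: 2A = Σ (x_i·y_{i+1} − x_{i+1}·y_i), indices taken mod 4.
Cross-terms: 12, 19, -2, -6  ⇒  Σ = 23
Area = |Σ|/2 = 11.5.
Net area = 42 − 11.5 = 30.5.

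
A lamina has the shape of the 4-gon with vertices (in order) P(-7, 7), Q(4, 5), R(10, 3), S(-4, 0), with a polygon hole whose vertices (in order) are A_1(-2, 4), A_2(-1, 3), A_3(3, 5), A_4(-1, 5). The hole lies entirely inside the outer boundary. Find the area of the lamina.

Outer boundary:
P→Q: (-7)(5) − (4)(7) = -63
Q→R: (4)(3) − (10)(5) = -38
R→S: (10)(0) − (-4)(3) = 12
S→P: (-4)(7) − (-7)(0) = -28
Σ = -117
Area = |Σ|/2 = 58.5.
Hole:
Apply Gauss's area formula: 2A = Σ (x_i·y_{i+1} − x_{i+1}·y_i), indices taken mod 4.
Σ = (-2) + (-14) + (20) + (6) = 10
Area = |Σ|/2 = 5.
Net area = 58.5 − 5 = 53.5.

53.5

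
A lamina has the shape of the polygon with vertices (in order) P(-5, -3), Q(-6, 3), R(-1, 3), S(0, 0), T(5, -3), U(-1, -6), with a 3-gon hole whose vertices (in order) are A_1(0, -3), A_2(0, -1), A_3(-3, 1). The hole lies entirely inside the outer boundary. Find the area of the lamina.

Outer boundary:
P→Q: (-5)(3) − (-6)(-3) = -33
Q→R: (-6)(3) − (-1)(3) = -15
R→S: (-1)(0) − (0)(3) = 0
S→T: (0)(-3) − (5)(0) = 0
T→U: (5)(-6) − (-1)(-3) = -33
U→P: (-1)(-3) − (-5)(-6) = -27
Σ = -108
Area = |Σ|/2 = 54.
Hole:
A_1→A_2: (0)(-1) − (0)(-3) = 0
A_2→A_3: (0)(1) − (-3)(-1) = -3
A_3→A_1: (-3)(-3) − (0)(1) = 9
Σ = 6
Area = |Σ|/2 = 3.
Net area = 54 − 3 = 51.

51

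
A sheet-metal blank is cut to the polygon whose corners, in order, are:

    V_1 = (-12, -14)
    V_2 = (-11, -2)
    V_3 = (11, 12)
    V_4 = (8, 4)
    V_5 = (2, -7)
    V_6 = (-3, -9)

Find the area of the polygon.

Apply the surveyor's formula: 2A = Σ (x_i·y_{i+1} − x_{i+1}·y_i), indices taken mod 6.
Σ = (-130) + (-110) + (-52) + (-64) + (-39) + (-66) = -461
Area = |Σ|/2 = 230.5.

230.5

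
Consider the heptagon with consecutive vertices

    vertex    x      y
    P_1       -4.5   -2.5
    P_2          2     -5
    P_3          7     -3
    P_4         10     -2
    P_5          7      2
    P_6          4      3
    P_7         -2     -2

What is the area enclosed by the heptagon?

Apply Gauss's area formula: 2A = Σ (x_i·y_{i+1} − x_{i+1}·y_i), indices taken mod 7.
Cross-terms: 27.5, 29, 16, 34, 13, -2, -4  ⇒  Σ = 113.5
Area = |Σ|/2 = 56.75.

56.75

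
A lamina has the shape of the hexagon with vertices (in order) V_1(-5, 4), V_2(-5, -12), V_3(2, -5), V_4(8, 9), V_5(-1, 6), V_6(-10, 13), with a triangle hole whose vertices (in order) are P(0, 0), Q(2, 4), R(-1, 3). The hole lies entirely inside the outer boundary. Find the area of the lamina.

153

Outer boundary:
Σ = (80) + (49) + (58) + (57) + (47) + (25) = 316
Area = |Σ|/2 = 158.
Hole:
Apply the shoelace (surveyor's) formula: 2A = Σ (x_i·y_{i+1} − x_{i+1}·y_i), indices taken mod 3.
P→Q: (0)(4) − (2)(0) = 0
Q→R: (2)(3) − (-1)(4) = 10
R→P: (-1)(0) − (0)(3) = 0
Σ = 10
Area = |Σ|/2 = 5.
Net area = 158 − 5 = 153.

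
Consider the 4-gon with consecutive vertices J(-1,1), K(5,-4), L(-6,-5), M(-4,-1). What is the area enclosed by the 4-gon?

34.5

Apply the surveyor's formula: 2A = Σ (x_i·y_{i+1} − x_{i+1}·y_i), indices taken mod 4.
Σ = (-1) + (-49) + (-14) + (-5) = -69
Area = |Σ|/2 = 34.5.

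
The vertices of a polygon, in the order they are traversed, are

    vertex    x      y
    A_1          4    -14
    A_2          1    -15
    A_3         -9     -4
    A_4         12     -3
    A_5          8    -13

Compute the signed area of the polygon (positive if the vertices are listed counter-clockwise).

-151

Apply the shoelace formula: 2A = Σ (x_i·y_{i+1} − x_{i+1}·y_i), indices taken mod 5.
Cross-terms: -46, -139, 75, -132, -60  ⇒  Σ = -302
Signed area = Σ/2 = -151 (negative ⇒ clockwise traversal).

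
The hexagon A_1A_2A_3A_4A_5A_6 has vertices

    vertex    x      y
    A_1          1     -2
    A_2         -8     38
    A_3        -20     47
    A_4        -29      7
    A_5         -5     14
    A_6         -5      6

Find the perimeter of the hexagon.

|A_1A_2| = √((-9)² + (40)²) = √1681 = 41
|A_2A_3| = √((-12)² + (9)²) = √225 = 15
|A_3A_4| = √((-9)² + (-40)²) = √1681 = 41
|A_4A_5| = √((24)² + (7)²) = √625 = 25
|A_5A_6| = √((0)² + (-8)²) = √64 = 8
|A_6A_1| = √((6)² + (-8)²) = √100 = 10
Perimeter = 41 + 15 + 41 + 25 + 8 + 10 = 140.

140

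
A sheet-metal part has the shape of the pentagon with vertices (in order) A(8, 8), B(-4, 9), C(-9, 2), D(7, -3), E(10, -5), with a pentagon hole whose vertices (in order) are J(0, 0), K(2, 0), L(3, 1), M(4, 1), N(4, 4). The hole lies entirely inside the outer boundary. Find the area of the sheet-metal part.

Outer boundary:
Apply the surveyor's formula: 2A = Σ (x_i·y_{i+1} − x_{i+1}·y_i), indices taken mod 5.
A→B: (8)(9) − (-4)(8) = 104
B→C: (-4)(2) − (-9)(9) = 73
C→D: (-9)(-3) − (7)(2) = 13
D→E: (7)(-5) − (10)(-3) = -5
E→A: (10)(8) − (8)(-5) = 120
Σ = 305
Area = |Σ|/2 = 152.5.
Hole:
Apply Gauss's area formula: 2A = Σ (x_i·y_{i+1} − x_{i+1}·y_i), indices taken mod 5.
Σ = (0) + (2) + (-1) + (12) + (0) = 13
Area = |Σ|/2 = 6.5.
Net area = 152.5 − 6.5 = 146.

146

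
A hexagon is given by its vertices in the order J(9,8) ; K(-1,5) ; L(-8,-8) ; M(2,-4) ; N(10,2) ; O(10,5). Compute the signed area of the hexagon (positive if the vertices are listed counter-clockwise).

Apply the shoelace (surveyor's) formula: 2A = Σ (x_i·y_{i+1} − x_{i+1}·y_i), indices taken mod 6.
J→K: (9)(5) − (-1)(8) = 53
K→L: (-1)(-8) − (-8)(5) = 48
L→M: (-8)(-4) − (2)(-8) = 48
M→N: (2)(2) − (10)(-4) = 44
N→O: (10)(5) − (10)(2) = 30
O→J: (10)(8) − (9)(5) = 35
Σ = 258
Signed area = Σ/2 = 129 (positive ⇒ counter-clockwise traversal).

129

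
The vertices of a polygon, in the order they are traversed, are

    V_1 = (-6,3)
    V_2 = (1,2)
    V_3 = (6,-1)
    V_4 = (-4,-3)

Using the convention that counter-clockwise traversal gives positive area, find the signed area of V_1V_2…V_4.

-40

Σ = (-15) + (-13) + (-22) + (-30) = -80
Signed area = Σ/2 = -40 (negative ⇒ clockwise traversal).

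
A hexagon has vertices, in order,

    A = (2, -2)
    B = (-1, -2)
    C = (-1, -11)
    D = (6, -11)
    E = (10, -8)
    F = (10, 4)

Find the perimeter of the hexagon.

|AB| = √((-3)² + (0)²) = √9 = 3
|BC| = √((0)² + (-9)²) = √81 = 9
|CD| = √((7)² + (0)²) = √49 = 7
|DE| = √((4)² + (3)²) = √25 = 5
|EF| = √((0)² + (12)²) = √144 = 12
|FA| = √((-8)² + (-6)²) = √100 = 10
Perimeter = 3 + 9 + 7 + 5 + 12 + 10 = 46.

46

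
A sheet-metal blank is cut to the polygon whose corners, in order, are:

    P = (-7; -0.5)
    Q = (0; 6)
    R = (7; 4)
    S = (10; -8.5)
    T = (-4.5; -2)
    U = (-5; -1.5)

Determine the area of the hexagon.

126.5

Apply the surveyor's formula: 2A = Σ (x_i·y_{i+1} − x_{i+1}·y_i), indices taken mod 6.
P→Q: (-7)(6) − (0)(-0.5) = -42
Q→R: (0)(4) − (7)(6) = -42
R→S: (7)(-8.5) − (10)(4) = -99.5
S→T: (10)(-2) − (-4.5)(-8.5) = -58.25
T→U: (-4.5)(-1.5) − (-5)(-2) = -3.25
U→P: (-5)(-0.5) − (-7)(-1.5) = -8
Σ = -253
Area = |Σ|/2 = 126.5.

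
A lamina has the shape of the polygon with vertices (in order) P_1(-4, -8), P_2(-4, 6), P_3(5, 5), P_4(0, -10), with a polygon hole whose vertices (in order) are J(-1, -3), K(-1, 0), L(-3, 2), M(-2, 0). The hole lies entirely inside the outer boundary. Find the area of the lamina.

95.5

Outer boundary:
Cross-terms: -56, -50, -50, -40  ⇒  Σ = -196
Area = |Σ|/2 = 98.
Hole:
Apply the surveyor's formula: 2A = Σ (x_i·y_{i+1} − x_{i+1}·y_i), indices taken mod 4.
Cross-terms: -3, -2, 4, 6  ⇒  Σ = 5
Area = |Σ|/2 = 2.5.
Net area = 98 − 2.5 = 95.5.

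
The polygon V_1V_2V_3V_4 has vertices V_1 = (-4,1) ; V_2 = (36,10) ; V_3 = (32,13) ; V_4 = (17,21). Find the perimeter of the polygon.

92

|V_1V_2| = √((40)² + (9)²) = √1681 = 41
|V_2V_3| = √((-4)² + (3)²) = √25 = 5
|V_3V_4| = √((-15)² + (8)²) = √289 = 17
|V_4V_1| = √((-21)² + (-20)²) = √841 = 29
Perimeter = 41 + 5 + 17 + 29 = 92.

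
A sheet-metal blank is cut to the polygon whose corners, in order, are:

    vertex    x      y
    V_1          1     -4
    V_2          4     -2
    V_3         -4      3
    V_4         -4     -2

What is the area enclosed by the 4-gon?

Apply the shoelace (surveyor's) formula: 2A = Σ (x_i·y_{i+1} − x_{i+1}·y_i), indices taken mod 4.
Σ = (14) + (4) + (20) + (18) = 56
Area = |Σ|/2 = 28.

28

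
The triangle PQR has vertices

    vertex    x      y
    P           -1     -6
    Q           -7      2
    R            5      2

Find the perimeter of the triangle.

32

|PQ| = √((-6)² + (8)²) = √100 = 10
|QR| = √((12)² + (0)²) = √144 = 12
|RP| = √((-6)² + (-8)²) = √100 = 10
Perimeter = 10 + 12 + 10 = 32.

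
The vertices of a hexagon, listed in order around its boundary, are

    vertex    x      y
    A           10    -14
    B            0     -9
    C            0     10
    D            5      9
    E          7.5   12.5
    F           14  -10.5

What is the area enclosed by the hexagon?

244.875

A→B: (10)(-9) − (0)(-14) = -90
B→C: (0)(10) − (0)(-9) = 0
C→D: (0)(9) − (5)(10) = -50
D→E: (5)(12.5) − (7.5)(9) = -5
E→F: (7.5)(-10.5) − (14)(12.5) = -253.75
F→A: (14)(-14) − (10)(-10.5) = -91
Σ = -489.75
Area = |Σ|/2 = 244.875.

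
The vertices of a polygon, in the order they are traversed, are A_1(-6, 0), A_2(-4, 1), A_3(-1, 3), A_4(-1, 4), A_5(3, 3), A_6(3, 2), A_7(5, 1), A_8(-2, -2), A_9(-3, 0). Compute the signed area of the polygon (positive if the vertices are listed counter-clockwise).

-28.5

Σ = (-6) + (-11) + (-1) + (-15) + (-3) + (-7) + (-8) + (-6) + (0) = -57
Signed area = Σ/2 = -28.5 (negative ⇒ clockwise traversal).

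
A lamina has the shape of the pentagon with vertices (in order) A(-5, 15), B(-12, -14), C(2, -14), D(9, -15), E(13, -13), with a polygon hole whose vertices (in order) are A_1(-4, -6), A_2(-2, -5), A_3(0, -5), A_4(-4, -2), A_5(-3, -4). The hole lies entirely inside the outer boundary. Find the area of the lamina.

370

Outer boundary:
Apply the surveyor's formula: 2A = Σ (x_i·y_{i+1} − x_{i+1}·y_i), indices taken mod 5.
Σ = (250) + (196) + (96) + (78) + (130) = 750
Area = |Σ|/2 = 375.
Hole:
Apply the shoelace formula: 2A = Σ (x_i·y_{i+1} − x_{i+1}·y_i), indices taken mod 5.
Σ = (8) + (10) + (-20) + (10) + (2) = 10
Area = |Σ|/2 = 5.
Net area = 375 − 5 = 370.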